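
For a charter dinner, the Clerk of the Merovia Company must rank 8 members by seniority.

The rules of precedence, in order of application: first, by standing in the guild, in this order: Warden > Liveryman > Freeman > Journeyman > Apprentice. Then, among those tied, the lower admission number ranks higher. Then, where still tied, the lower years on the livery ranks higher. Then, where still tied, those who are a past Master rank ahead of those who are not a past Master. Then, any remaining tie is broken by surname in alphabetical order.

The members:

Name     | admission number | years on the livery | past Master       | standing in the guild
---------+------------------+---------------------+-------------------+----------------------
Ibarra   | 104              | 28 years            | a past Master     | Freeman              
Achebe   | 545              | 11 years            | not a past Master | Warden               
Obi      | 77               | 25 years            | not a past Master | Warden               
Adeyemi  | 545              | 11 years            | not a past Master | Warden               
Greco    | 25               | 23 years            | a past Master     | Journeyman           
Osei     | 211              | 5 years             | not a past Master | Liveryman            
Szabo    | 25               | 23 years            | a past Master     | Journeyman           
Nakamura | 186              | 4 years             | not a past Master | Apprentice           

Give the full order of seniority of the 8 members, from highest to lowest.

Obi, Achebe, Adeyemi, Osei, Ibarra, Greco, Szabo, Nakamura

By standing in the guild: Obi, Achebe and Adeyemi (Warden); then Osei (Liveryman); then Ibarra (Freeman); then Greco and Szabo (Journeyman); then Nakamura (Apprentice).
Among Obi, Achebe and Adeyemi, by admission number (lower first): Obi (77) before Achebe and Adeyemi (545).
Achebe and Adeyemi both have years on the livery 11 years, so the next rule applies.
Achebe and Adeyemi are each not a past Master, so the next rule applies.
Among Achebe and Adeyemi, alphabetically by surname: Achebe before Adeyemi.
Greco and Szabo both have admission number 25, so the next rule applies.
Greco and Szabo both have years on the livery 23 years, so the next rule applies.
Greco and Szabo are each a past Master, so the next rule applies.
Among Greco and Szabo, alphabetically by surname: Greco before Szabo.
Full order: Obi, Achebe, Adeyemi, Osei, Ibarra, Greco, Szabo, Nakamura.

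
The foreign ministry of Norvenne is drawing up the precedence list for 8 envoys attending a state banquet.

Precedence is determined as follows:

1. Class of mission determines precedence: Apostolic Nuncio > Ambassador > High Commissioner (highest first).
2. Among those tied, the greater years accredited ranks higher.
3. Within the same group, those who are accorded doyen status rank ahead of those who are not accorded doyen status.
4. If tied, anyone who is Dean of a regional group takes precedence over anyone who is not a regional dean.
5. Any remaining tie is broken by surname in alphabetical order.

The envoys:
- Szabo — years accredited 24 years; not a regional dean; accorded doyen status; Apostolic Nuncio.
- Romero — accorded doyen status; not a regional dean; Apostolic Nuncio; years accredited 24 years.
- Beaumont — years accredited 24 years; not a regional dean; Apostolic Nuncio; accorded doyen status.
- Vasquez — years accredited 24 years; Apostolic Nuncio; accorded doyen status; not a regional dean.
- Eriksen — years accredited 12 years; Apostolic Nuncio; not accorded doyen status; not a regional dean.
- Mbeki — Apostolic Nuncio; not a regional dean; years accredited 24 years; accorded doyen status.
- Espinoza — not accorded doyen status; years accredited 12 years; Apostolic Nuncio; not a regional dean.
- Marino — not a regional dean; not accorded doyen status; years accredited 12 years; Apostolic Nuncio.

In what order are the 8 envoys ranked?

By class of mission: Beaumont, Mbeki, Romero, Szabo, Vasquez, Eriksen, Espinoza and Marino (Apostolic Nuncio).
Among Beaumont, Mbeki, Romero, Szabo, Vasquez, Eriksen, Espinoza and Marino, by years accredited (higher first): Beaumont, Mbeki, Romero, Szabo and Vasquez (24 years) before Eriksen, Espinoza and Marino (12 years).
Beaumont, Mbeki, Romero, Szabo and Vasquez are each accorded doyen status, so the next rule applies.
Beaumont, Mbeki, Romero, Szabo and Vasquez are each not a regional dean, so the next rule applies.
Among Beaumont, Mbeki, Romero, Szabo and Vasquez, alphabetically by surname: Beaumont before Mbeki before Romero before Szabo before Vasquez.
Eriksen, Espinoza and Marino are each not accorded doyen status, so the next rule applies.
Eriksen, Espinoza and Marino are each not a regional dean, so the next rule applies.
Among Eriksen, Espinoza and Marino, alphabetically by surname: Eriksen before Espinoza before Marino.
Full order: Beaumont, Mbeki, Romero, Szabo, Vasquez, Eriksen, Espinoza, Marino.

Beaumont, Mbeki, Romero, Szabo, Vasquez, Eriksen, Espinoza, Marino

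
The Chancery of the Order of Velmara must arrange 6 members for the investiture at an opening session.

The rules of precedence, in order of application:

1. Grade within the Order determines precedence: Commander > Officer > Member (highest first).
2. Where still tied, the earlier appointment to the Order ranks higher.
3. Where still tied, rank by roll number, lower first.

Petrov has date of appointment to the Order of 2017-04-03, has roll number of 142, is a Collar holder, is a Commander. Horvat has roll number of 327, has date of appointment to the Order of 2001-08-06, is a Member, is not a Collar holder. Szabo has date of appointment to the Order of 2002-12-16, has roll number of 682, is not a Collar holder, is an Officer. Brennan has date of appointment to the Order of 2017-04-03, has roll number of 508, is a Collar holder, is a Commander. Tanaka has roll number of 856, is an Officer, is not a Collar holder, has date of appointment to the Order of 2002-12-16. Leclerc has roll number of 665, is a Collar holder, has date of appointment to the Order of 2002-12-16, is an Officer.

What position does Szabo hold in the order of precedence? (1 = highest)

4

By grade within the Order: Petrov and Brennan (Commander); then Leclerc, Szabo and Tanaka (Officer); then Horvat (Member).
Petrov and Brennan both have date of appointment to the Order 2017-04-03, so the next rule applies.
Among Petrov and Brennan, by roll number (lower first): Petrov (142) before Brennan (508).
Leclerc, Szabo and Tanaka all have date of appointment to the Order 2002-12-16, so the next rule applies.
Among Leclerc, Szabo and Tanaka, by roll number (lower first): Leclerc (665) before Szabo (682) before Tanaka (856).
Order: Petrov, Brennan, Leclerc, Szabo, Tanaka, Horvat. So position 4.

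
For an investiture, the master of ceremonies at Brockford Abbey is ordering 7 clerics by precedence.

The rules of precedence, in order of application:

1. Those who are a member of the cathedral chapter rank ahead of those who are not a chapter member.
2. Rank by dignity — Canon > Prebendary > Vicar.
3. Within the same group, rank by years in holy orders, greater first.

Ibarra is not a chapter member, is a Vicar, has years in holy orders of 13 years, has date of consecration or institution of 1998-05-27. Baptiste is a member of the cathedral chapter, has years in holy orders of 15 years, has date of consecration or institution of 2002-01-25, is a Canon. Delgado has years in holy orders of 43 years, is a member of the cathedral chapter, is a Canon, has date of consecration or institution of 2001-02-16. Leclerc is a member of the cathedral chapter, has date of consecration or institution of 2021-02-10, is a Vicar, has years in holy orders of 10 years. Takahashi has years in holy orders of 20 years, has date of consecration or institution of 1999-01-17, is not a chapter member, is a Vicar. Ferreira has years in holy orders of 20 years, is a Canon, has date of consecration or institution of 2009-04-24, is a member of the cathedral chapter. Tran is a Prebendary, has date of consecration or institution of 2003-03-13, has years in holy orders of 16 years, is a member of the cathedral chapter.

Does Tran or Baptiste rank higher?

Baptiste

By the first rule: Delgado, Ferreira, Baptiste, Tran and Leclerc (each a member of the cathedral chapter); then Takahashi and Ibarra (both not a chapter member).
Among Delgado, Ferreira, Baptiste, Tran and Leclerc, by dignity: Delgado, Ferreira and Baptiste (Canon) before Tran (Prebendary) before Leclerc (Vicar).
Among Delgado, Ferreira and Baptiste, by years in holy orders (higher first): Delgado (43 years) before Ferreira (20 years) before Baptiste (15 years).
Takahashi and Ibarra are each Vicar, so the next rule applies.
Among Takahashi and Ibarra, by years in holy orders (higher first): Takahashi (20 years) before Ibarra (13 years).
So Baptiste takes precedence.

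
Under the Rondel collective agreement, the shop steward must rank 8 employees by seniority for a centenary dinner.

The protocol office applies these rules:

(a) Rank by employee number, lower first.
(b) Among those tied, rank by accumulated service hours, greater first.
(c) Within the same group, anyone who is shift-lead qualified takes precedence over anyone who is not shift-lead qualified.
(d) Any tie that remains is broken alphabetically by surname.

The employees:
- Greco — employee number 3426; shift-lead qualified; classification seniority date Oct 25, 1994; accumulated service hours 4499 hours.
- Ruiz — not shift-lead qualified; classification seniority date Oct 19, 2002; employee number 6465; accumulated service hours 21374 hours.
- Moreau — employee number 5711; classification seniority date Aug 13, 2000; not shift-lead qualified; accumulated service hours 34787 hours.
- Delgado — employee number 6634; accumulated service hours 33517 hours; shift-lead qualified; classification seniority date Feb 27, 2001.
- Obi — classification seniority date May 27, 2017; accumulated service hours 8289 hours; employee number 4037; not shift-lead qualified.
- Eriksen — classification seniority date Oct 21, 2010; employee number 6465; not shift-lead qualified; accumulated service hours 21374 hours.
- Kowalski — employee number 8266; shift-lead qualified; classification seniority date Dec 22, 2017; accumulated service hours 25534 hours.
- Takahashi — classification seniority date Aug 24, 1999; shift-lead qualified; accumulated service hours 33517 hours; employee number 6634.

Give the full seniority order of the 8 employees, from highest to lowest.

Greco, Obi, Moreau, Eriksen, Ruiz, Delgado, Takahashi, Kowalski

By employee number (lower first): Greco (3426); then Obi (4037); then Moreau (5711); then Eriksen and Ruiz (both 6465); then Delgado and Takahashi (both 6634); then Kowalski (8266).
Eriksen and Ruiz both have accumulated service hours 21374 hours, so the next rule applies.
Eriksen and Ruiz are each not shift-lead qualified, so the next rule applies.
Among Eriksen and Ruiz, alphabetically by surname: Eriksen before Ruiz.
Delgado and Takahashi both have accumulated service hours 33517 hours, so the next rule applies.
Delgado and Takahashi are each shift-lead qualified, so the next rule applies.
Among Delgado and Takahashi, alphabetically by surname: Delgado before Takahashi.
Full order: Greco, Obi, Moreau, Eriksen, Ruiz, Delgado, Takahashi, Kowalski.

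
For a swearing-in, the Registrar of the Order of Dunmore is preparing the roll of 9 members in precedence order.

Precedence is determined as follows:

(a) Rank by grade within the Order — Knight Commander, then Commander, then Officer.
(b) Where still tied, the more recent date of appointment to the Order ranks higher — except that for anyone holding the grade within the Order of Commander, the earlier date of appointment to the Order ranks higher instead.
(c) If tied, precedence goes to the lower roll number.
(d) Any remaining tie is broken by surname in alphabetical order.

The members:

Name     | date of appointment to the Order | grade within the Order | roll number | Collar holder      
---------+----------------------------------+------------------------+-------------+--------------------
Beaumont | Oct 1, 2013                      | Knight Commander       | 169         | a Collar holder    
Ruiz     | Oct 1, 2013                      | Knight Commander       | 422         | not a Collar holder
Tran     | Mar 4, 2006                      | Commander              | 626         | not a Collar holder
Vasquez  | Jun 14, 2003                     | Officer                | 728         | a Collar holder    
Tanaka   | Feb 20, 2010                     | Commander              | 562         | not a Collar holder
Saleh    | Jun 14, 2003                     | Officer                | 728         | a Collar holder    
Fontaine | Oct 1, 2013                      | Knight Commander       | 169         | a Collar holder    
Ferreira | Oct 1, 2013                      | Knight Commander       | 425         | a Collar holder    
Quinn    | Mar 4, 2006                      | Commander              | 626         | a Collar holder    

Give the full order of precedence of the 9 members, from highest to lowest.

Beaumont, Fontaine, Ruiz, Ferreira, Quinn, Tran, Tanaka, Saleh, Vasquez

By grade within the Order: Beaumont, Fontaine, Ruiz and Ferreira (Knight Commander); then Quinn, Tran and Tanaka (Commander); then Saleh and Vasquez (Officer).
Beaumont, Fontaine, Ruiz and Ferreira all have date of appointment to the Order Oct 1, 2013, so the next rule applies.
Among Beaumont, Fontaine, Ruiz and Ferreira, by roll number (lower first): Beaumont and Fontaine (169) before Ruiz (422) before Ferreira (425).
Among Beaumont and Fontaine, alphabetically by surname: Beaumont before Fontaine.
Among Quinn, Tran and Tanaka, by date of appointment to the Order (earlier first) (reversed rule for this group): Quinn and Tran (Mar 4, 2006) before Tanaka (Feb 20, 2010).
Quinn and Tran both have roll number 626, so the next rule applies.
Among Quinn and Tran, alphabetically by surname: Quinn before Tran.
Saleh and Vasquez both have date of appointment to the Order Jun 14, 2003, so the next rule applies.
Saleh and Vasquez both have roll number 728, so the next rule applies.
Among Saleh and Vasquez, alphabetically by surname: Saleh before Vasquez.
Full order: Beaumont, Fontaine, Ruiz, Ferreira, Quinn, Tran, Tanaka, Saleh, Vasquez.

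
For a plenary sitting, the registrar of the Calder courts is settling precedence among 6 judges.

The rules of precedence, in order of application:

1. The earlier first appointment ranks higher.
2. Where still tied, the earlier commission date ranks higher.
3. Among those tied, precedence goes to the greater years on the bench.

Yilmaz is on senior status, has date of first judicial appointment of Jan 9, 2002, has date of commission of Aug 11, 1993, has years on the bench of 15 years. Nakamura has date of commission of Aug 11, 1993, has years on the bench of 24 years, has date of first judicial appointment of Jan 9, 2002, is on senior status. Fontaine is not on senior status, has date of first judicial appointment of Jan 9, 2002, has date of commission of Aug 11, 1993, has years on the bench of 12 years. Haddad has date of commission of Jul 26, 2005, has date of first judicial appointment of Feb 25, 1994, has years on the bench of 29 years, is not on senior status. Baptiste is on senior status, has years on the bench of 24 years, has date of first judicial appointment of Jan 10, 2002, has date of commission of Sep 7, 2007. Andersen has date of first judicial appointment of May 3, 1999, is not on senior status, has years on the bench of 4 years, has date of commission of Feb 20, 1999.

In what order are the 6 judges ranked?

Haddad, Andersen, Nakamura, Yilmaz, Fontaine, Baptiste

By date of first judicial appointment (earlier first): Haddad (Feb 25, 1994); then Andersen (May 3, 1999); then Nakamura, Yilmaz and Fontaine (each Jan 9, 2002); then Baptiste (Jan 10, 2002).
Nakamura, Yilmaz and Fontaine all have date of commission Aug 11, 1993, so the next rule applies.
Among Nakamura, Yilmaz and Fontaine, by years on the bench (higher first): Nakamura (24 years) before Yilmaz (15 years) before Fontaine (12 years).
Full order: Haddad, Andersen, Nakamura, Yilmaz, Fontaine, Baptiste.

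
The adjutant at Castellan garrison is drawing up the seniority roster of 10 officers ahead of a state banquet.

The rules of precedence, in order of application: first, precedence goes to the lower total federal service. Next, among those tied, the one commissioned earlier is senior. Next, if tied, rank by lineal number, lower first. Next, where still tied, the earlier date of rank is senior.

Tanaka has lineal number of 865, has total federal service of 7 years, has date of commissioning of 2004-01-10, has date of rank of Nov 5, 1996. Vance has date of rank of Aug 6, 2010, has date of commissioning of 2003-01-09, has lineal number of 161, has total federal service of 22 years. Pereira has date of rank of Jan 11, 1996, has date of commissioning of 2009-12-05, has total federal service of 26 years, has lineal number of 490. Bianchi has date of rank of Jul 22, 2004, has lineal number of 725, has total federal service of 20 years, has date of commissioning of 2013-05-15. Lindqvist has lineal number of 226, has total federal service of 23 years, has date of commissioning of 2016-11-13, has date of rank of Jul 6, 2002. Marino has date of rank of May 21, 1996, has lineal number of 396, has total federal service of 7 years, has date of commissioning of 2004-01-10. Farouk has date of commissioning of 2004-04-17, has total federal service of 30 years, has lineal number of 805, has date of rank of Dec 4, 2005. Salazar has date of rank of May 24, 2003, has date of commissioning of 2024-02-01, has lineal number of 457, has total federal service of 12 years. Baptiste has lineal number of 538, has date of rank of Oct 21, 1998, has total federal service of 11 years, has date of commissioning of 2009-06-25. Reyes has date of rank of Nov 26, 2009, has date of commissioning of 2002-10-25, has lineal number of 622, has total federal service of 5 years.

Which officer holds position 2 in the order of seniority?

Marino

By total federal service (lower first): Reyes (5 years); then Marino and Tanaka (both 7 years); then Baptiste (11 years); then Salazar (12 years); then Bianchi (20 years); then Vance (22 years); then Lindqvist (23 years); then Pereira (26 years); then Farouk (30 years).
Marino and Tanaka both have date of commissioning 2004-01-10, so the next rule applies.
Among Marino and Tanaka, by lineal number (lower first): Marino (396) before Tanaka (865).
Order: Reyes, Marino, Tanaka, Baptiste, Salazar, Bianchi, Vance, Lindqvist, Pereira, Farouk.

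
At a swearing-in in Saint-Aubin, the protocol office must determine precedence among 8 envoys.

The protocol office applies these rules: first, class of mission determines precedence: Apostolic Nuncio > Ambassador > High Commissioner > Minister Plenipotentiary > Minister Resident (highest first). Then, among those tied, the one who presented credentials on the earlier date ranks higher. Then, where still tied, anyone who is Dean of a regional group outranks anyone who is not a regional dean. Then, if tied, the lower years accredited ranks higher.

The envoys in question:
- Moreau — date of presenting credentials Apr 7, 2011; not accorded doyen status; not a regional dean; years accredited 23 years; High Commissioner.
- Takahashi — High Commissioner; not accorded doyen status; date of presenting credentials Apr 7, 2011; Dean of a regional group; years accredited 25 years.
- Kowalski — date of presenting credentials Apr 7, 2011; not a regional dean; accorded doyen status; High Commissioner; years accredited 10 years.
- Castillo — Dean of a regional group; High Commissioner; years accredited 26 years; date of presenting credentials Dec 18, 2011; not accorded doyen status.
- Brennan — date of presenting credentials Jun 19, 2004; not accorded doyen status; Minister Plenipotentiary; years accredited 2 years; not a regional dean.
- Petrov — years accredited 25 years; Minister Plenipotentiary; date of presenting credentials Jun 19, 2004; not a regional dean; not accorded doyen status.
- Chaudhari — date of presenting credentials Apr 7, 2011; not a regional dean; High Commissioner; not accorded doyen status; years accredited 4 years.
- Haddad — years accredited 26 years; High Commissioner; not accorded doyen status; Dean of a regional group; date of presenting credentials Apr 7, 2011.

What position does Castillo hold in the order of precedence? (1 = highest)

By class of mission: Takahashi, Haddad, Chaudhari, Kowalski, Moreau and Castillo (High Commissioner); then Brennan and Petrov (Minister Plenipotentiary).
Among Takahashi, Haddad, Chaudhari, Kowalski, Moreau and Castillo, by date of presenting credentials (earlier first): Takahashi, Haddad, Chaudhari, Kowalski and Moreau (Apr 7, 2011) before Castillo (Dec 18, 2011).
Among Takahashi, Haddad, Chaudhari, Kowalski and Moreau, Dean of a regional group before not a regional dean: Takahashi and Haddad (Dean of a regional group) before Chaudhari, Kowalski and Moreau (not a regional dean).
Among Takahashi and Haddad, by years accredited (lower first): Takahashi (25 years) before Haddad (26 years).
Among Chaudhari, Kowalski and Moreau, by years accredited (lower first): Chaudhari (4 years) before Kowalski (10 years) before Moreau (23 years).
Brennan and Petrov both have date of presenting credentials Jun 19, 2004, so the next rule applies.
Brennan and Petrov are each not a regional dean, so the next rule applies.
Among Brennan and Petrov, by years accredited (lower first): Brennan (2 years) before Petrov (25 years).
Order: Takahashi, Haddad, Chaudhari, Kowalski, Moreau, Castillo, Brennan, Petrov. So position 6.

6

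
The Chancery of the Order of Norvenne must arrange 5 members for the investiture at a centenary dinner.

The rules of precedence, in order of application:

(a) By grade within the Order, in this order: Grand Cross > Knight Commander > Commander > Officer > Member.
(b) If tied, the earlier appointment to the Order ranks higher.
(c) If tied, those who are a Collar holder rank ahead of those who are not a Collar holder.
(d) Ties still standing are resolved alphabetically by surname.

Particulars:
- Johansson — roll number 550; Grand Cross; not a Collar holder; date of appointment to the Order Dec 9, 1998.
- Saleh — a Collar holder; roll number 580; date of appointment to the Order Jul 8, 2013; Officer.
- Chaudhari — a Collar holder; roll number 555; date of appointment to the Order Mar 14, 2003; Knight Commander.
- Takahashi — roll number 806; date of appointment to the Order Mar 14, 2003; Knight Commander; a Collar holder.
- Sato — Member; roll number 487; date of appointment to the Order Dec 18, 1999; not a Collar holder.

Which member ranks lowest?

Sato

By grade within the Order: Johansson (Grand Cross); then Chaudhari and Takahashi (Knight Commander); then Saleh (Officer); then Sato (Member).
Chaudhari and Takahashi both have date of appointment to the Order Mar 14, 2003, so the next rule applies.
Chaudhari and Takahashi are each a Collar holder, so the next rule applies.
Among Chaudhari and Takahashi, alphabetically by surname: Chaudhari before Takahashi.
Order: Johansson, Chaudhari, Takahashi, Saleh, Sato.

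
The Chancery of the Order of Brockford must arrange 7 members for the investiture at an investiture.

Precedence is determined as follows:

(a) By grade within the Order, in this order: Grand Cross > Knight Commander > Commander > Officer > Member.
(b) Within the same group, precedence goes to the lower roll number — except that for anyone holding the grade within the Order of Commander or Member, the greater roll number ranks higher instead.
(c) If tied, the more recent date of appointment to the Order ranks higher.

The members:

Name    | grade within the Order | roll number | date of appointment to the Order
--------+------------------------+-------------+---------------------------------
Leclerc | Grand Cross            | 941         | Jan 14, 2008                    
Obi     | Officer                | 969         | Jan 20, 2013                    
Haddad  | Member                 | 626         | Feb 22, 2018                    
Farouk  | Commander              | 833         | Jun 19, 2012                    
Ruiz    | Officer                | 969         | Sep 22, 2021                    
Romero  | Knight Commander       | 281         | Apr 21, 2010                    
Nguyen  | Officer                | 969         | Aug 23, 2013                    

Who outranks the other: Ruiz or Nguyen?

By grade within the Order: Leclerc (Grand Cross); then Romero (Knight Commander); then Farouk (Commander); then Ruiz, Nguyen and Obi (Officer); then Haddad (Member).
Ruiz, Nguyen and Obi all have roll number 969, so the next rule applies.
Among Ruiz, Nguyen and Obi, by date of appointment to the Order (later first): Ruiz (Sep 22, 2021) before Nguyen (Aug 23, 2013) before Obi (Jan 20, 2013).
So Ruiz takes precedence.

Ruiz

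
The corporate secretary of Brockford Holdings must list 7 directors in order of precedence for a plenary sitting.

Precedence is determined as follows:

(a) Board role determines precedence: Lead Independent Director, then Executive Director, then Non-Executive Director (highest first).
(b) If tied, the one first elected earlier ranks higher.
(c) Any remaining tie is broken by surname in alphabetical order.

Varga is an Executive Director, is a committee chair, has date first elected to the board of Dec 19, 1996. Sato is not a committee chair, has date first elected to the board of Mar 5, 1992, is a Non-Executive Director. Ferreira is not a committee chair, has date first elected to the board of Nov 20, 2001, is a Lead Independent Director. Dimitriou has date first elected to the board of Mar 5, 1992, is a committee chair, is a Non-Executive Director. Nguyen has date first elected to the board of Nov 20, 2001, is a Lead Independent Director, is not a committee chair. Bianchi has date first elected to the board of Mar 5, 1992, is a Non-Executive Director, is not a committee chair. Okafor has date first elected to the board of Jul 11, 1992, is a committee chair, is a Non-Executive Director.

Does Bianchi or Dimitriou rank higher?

By board role: Ferreira and Nguyen (Lead Independent Director); then Varga (Executive Director); then Bianchi, Dimitriou, Sato and Okafor (Non-Executive Director).
Ferreira and Nguyen both have date first elected to the board Nov 20, 2001, so the next rule applies.
Among Ferreira and Nguyen, alphabetically by surname: Ferreira before Nguyen.
Among Bianchi, Dimitriou, Sato and Okafor, by date first elected to the board (earlier first): Bianchi, Dimitriou and Sato (Mar 5, 1992) before Okafor (Jul 11, 1992).
Among Bianchi, Dimitriou and Sato, alphabetically by surname: Bianchi before Dimitriou before Sato.
So Bianchi takes precedence.

Bianchi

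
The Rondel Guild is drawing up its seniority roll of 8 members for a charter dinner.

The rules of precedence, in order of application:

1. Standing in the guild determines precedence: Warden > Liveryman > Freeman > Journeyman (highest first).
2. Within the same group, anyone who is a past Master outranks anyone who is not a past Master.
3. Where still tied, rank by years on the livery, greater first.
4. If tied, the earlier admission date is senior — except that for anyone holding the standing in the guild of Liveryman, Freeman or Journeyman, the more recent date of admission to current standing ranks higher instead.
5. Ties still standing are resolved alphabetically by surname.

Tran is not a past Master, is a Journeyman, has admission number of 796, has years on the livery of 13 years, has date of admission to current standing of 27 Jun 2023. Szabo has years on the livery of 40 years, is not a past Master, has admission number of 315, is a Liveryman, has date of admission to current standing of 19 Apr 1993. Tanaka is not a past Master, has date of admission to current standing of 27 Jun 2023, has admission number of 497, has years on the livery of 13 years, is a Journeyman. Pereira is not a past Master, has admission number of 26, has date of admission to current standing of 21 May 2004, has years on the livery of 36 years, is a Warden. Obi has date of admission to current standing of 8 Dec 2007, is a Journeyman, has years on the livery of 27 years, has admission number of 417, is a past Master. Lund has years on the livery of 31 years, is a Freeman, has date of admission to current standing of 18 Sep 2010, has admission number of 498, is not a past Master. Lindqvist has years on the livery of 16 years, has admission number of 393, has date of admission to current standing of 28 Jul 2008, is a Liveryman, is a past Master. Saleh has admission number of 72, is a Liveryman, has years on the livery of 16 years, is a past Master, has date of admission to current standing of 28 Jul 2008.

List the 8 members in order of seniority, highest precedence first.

Pereira, Lindqvist, Saleh, Szabo, Lund, Obi, Tanaka, Tran

By standing in the guild: Pereira (Warden); then Lindqvist, Saleh and Szabo (Liveryman); then Lund (Freeman); then Obi, Tanaka and Tran (Journeyman).
Among Lindqvist, Saleh and Szabo, a past Master before not a past Master: Lindqvist and Saleh (a past Master) before Szabo (not a past Master).
Lindqvist and Saleh both have years on the livery 16 years, so the next rule applies.
Lindqvist and Saleh both have date of admission to current standing 28 Jul 2008, so the next rule applies.
Among Lindqvist and Saleh, alphabetically by surname: Lindqvist before Saleh.
Among Obi, Tanaka and Tran, a past Master before not a past Master: Obi (a past Master) before Tanaka and Tran (not a past Master).
Tanaka and Tran both have years on the livery 13 years, so the next rule applies.
Tanaka and Tran both have date of admission to current standing 27 Jun 2023, so the next rule applies.
Among Tanaka and Tran, alphabetically by surname: Tanaka before Tran.
Full order: Pereira, Lindqvist, Saleh, Szabo, Lund, Obi, Tanaka, Tran.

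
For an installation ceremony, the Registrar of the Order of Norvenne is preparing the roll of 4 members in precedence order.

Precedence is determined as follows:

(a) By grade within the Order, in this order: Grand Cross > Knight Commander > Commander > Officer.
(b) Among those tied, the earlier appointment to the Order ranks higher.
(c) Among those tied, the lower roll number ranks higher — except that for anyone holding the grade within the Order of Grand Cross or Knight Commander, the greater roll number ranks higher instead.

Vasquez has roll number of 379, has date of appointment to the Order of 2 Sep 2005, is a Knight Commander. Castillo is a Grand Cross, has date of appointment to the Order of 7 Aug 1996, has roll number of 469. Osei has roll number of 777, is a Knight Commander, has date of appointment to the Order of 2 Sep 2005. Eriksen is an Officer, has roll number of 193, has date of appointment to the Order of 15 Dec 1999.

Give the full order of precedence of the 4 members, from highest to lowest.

Castillo, Osei, Vasquez, Eriksen

By grade within the Order: Castillo (Grand Cross); then Osei and Vasquez (Knight Commander); then Eriksen (Officer).
Osei and Vasquez both have date of appointment to the Order 2 Sep 2005, so the next rule applies.
Among Osei and Vasquez, by roll number (higher first) (reversed rule for this group): Osei (777) before Vasquez (379).
Full order: Castillo, Osei, Vasquez, Eriksen.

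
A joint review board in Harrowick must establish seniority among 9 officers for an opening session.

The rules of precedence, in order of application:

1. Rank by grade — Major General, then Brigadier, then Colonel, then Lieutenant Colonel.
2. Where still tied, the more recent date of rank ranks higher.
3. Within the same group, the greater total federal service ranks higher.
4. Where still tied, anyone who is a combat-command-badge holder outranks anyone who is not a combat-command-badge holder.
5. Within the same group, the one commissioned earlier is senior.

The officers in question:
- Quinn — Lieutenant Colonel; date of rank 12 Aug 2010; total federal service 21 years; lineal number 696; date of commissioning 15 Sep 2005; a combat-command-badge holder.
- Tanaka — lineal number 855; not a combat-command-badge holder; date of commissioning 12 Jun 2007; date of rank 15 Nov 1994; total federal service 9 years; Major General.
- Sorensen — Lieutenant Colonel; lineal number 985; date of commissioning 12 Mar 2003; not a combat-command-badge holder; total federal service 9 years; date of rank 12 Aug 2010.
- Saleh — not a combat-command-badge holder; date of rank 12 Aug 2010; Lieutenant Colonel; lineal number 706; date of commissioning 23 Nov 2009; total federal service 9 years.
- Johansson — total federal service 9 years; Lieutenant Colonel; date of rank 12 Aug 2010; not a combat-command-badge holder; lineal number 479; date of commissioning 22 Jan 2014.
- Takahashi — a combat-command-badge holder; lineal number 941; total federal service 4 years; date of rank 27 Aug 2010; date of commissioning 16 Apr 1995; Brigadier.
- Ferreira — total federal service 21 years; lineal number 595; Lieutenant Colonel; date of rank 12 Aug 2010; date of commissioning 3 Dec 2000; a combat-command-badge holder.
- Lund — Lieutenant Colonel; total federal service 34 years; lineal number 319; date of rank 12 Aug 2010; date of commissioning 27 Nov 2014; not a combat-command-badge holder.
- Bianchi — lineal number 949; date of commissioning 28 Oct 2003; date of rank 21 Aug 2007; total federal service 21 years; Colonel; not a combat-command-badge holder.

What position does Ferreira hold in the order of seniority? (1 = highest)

5

By grade: Tanaka (Major General); then Takahashi (Brigadier); then Bianchi (Colonel); then Lund, Ferreira, Quinn, Sorensen, Saleh and Johansson (Lieutenant Colonel).
Lund, Ferreira, Quinn, Sorensen, Saleh and Johansson all have date of rank 12 Aug 2010, so the next rule applies.
Among Lund, Ferreira, Quinn, Sorensen, Saleh and Johansson, by total federal service (higher first): Lund (34 years) before Ferreira and Quinn (21 years) before Sorensen, Saleh and Johansson (9 years).
Ferreira and Quinn are each a combat-command-badge holder, so the next rule applies.
Among Ferreira and Quinn, by date of commissioning (earlier first): Ferreira (3 Dec 2000) before Quinn (15 Sep 2005).
Sorensen, Saleh and Johansson are each not a combat-command-badge holder, so the next rule applies.
Among Sorensen, Saleh and Johansson, by date of commissioning (earlier first): Sorensen (12 Mar 2003) before Saleh (23 Nov 2009) before Johansson (22 Jan 2014).
Order: Tanaka, Takahashi, Bianchi, Lund, Ferreira, Quinn, Sorensen, Saleh, Johansson. So position 5.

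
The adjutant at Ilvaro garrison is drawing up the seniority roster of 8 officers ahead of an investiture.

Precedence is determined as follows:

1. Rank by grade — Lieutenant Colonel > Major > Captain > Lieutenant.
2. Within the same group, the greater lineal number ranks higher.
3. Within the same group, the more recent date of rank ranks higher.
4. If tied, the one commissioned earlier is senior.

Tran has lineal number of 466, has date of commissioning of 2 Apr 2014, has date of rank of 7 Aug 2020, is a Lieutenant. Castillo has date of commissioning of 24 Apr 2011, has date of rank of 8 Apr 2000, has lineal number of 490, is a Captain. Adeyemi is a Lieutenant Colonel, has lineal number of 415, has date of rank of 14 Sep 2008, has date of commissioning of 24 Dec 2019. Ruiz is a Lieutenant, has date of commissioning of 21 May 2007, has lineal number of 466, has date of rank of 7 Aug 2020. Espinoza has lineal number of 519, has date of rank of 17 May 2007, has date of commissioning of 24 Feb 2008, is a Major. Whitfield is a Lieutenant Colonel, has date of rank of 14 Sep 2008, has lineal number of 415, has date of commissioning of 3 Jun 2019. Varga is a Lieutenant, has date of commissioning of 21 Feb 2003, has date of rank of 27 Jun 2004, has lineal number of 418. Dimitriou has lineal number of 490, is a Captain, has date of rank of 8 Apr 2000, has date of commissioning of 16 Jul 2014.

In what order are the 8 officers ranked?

By grade: Whitfield and Adeyemi (Lieutenant Colonel); then Espinoza (Major); then Castillo and Dimitriou (Captain); then Ruiz, Tran and Varga (Lieutenant).
Whitfield and Adeyemi both have lineal number 415, so the next rule applies.
Whitfield and Adeyemi both have date of rank 14 Sep 2008, so the next rule applies.
Among Whitfield and Adeyemi, by date of commissioning (earlier first): Whitfield (3 Jun 2019) before Adeyemi (24 Dec 2019).
Castillo and Dimitriou both have lineal number 490, so the next rule applies.
Castillo and Dimitriou both have date of rank 8 Apr 2000, so the next rule applies.
Among Castillo and Dimitriou, by date of commissioning (earlier first): Castillo (24 Apr 2011) before Dimitriou (16 Jul 2014).
Among Ruiz, Tran and Varga, by lineal number (higher first): Ruiz and Tran (466) before Varga (418).
Ruiz and Tran both have date of rank 7 Aug 2020, so the next rule applies.
Among Ruiz and Tran, by date of commissioning (earlier first): Ruiz (21 May 2007) before Tran (2 Apr 2014).
Full order: Whitfield, Adeyemi, Espinoza, Castillo, Dimitriou, Ruiz, Tran, Varga.

Whitfield, Adeyemi, Espinoza, Castillo, Dimitriou, Ruiz, Tran, Varga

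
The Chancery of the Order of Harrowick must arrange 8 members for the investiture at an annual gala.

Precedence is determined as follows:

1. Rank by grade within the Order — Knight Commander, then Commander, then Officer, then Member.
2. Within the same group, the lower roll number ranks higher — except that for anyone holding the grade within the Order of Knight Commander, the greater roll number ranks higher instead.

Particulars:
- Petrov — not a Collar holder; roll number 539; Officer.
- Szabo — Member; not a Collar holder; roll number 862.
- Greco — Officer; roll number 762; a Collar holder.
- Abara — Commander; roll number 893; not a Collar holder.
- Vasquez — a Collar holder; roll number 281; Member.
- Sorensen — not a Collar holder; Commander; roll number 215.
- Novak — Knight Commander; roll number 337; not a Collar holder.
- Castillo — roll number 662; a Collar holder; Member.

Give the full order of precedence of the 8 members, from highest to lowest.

By grade within the Order: Novak (Knight Commander); then Sorensen and Abara (Commander); then Petrov and Greco (Officer); then Vasquez, Castillo and Szabo (Member).
Among Sorensen and Abara, by roll number (lower first): Sorensen (215) before Abara (893).
Among Petrov and Greco, by roll number (lower first): Petrov (539) before Greco (762).
Among Vasquez, Castillo and Szabo, by roll number (lower first): Vasquez (281) before Castillo (662) before Szabo (862).
Full order: Novak, Sorensen, Abara, Petrov, Greco, Vasquez, Castillo, Szabo.

Novak, Sorensen, Abara, Petrov, Greco, Vasquez, Castillo, Szabo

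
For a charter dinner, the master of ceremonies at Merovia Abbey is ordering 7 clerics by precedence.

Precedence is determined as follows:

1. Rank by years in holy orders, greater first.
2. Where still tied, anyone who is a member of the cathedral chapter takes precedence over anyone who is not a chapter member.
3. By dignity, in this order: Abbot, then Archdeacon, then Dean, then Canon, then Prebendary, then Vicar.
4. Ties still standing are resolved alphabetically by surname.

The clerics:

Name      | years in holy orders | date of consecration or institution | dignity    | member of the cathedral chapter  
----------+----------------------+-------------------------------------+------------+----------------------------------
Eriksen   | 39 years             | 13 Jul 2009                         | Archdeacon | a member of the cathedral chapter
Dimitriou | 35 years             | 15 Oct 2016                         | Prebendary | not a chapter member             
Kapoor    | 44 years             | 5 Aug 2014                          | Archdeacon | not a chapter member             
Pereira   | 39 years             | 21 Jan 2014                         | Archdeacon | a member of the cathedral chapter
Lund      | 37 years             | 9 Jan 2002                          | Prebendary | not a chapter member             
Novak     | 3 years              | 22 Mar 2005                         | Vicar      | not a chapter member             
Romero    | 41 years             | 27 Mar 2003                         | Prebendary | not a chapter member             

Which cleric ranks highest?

By years in holy orders (higher first): Kapoor (44 years); then Romero (41 years); then Eriksen and Pereira (both 39 years); then Lund (37 years); then Dimitriou (35 years); then Novak (3 years).
Eriksen and Pereira are each a member of the cathedral chapter, so the next rule applies.
Eriksen and Pereira are each Archdeacon, so the next rule applies.
Among Eriksen and Pereira, alphabetically by surname: Eriksen before Pereira.
Order: Kapoor, Romero, Eriksen, Pereira, Lund, Dimitriou, Novak.

Kapoor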